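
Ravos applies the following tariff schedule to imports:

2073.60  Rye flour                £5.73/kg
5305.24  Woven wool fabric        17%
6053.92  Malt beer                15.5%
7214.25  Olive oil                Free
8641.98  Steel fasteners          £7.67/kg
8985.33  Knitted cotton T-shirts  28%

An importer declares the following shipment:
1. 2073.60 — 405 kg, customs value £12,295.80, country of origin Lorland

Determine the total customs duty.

Line 1 (2073.60, Lorland, 405 kg, £12,295.80):
Base rate for 2073.60 is £5.73/kg.
Duty = 405 × £5.73 = £2,320.65.

£2,320.65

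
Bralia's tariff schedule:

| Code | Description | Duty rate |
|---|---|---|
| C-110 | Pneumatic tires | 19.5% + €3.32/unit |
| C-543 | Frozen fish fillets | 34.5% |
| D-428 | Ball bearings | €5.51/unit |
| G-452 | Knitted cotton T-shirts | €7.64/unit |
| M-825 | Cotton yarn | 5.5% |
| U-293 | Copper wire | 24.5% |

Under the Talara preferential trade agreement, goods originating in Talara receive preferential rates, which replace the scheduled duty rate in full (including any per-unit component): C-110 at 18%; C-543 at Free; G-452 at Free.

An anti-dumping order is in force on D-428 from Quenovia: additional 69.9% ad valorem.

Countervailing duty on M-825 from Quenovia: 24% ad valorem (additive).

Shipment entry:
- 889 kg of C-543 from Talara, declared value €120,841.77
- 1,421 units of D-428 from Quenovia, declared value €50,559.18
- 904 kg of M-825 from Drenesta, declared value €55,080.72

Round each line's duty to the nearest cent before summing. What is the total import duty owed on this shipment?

Line 1 (C-543, Talara, 889 kg, €120,841.77):
Base rate for C-543 is 34.5%.
Origin Talara qualifies under the Bralia–Talara agreement and C-543 is covered: preferential rate Free applies instead.
Duty = €120,841.77 × 0% = €0.00.
Line 2 (D-428, Quenovia, 1,421 units, €50,559.18):
Base rate for D-428 is €5.51/unit.
Additional duty on D-428 from Quenovia: +69.9% ad valorem. Applied ad valorem rate = 69.9%.
Duty = €50,559.18 × 69.9% + 1,421 × €5.51 = €43,170.58.
Line 3 (M-825, Drenesta, 904 kg, €55,080.72):
Base rate for M-825 is 5.5%.
The additional-duty order on M-825 targets Quenovia, not Drenesta; it does not apply.
Duty = €55,080.72 × 5.5% = €3,029.44.
Total = €0.00 + €43,170.58 + €3,029.44 = €46,200.02.

€46,200.02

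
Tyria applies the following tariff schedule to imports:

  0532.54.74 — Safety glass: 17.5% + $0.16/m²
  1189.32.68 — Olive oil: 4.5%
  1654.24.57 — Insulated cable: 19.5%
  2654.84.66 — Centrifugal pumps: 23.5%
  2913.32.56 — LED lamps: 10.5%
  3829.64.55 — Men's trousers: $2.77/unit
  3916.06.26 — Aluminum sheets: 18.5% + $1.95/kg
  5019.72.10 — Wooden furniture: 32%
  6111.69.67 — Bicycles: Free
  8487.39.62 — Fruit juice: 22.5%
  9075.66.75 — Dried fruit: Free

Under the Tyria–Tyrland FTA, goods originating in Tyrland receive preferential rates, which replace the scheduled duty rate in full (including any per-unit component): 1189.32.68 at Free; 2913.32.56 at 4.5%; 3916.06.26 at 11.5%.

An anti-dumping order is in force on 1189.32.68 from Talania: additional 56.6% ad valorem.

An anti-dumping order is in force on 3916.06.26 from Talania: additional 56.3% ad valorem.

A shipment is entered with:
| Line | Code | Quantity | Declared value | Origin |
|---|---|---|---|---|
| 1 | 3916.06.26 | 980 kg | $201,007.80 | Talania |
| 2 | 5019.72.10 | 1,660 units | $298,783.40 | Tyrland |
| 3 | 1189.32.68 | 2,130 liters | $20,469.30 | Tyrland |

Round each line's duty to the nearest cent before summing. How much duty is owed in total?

Line 1 (3916.06.26, Talania, 980 kg, $201,007.80):
Base rate for 3916.06.26 is 18.5% + $1.95/kg.
3916.06.26 has an FTA preferential rate, but origin Talania is not Tyrland; base rate stands.
Additional duty on 3916.06.26 from Talania: +56.3%. Applied ad valorem rate: 18.5% + 56.3% = 74.8%.
Duty = $201,007.80 × 74.8% + 980 × $1.95 = $152,264.83.
Line 2 (5019.72.10, Tyrland, 1,660 units, $298,783.40):
Base rate for 5019.72.10 is 32%.
Origin Tyrland is the FTA partner but 5019.72.10 is not on the preference list; base rate stands.
Duty = $298,783.40 × 32% = $95,610.69.
Line 3 (1189.32.68, Tyrland, 2,130 liters, $20,469.30):
Base rate for 1189.32.68 is 4.5%.
Origin Tyrland qualifies under the Tyria–Tyrland agreement and 1189.32.68 is covered: preferential rate Free applies instead.
The additional-duty order on 1189.32.68 targets Talania, not Tyrland; it does not apply.
Duty = $20,469.30 × 0% = $0.00.
Total = $152,264.83 + $95,610.69 + $0.00 = $247,875.52.

$247,875.52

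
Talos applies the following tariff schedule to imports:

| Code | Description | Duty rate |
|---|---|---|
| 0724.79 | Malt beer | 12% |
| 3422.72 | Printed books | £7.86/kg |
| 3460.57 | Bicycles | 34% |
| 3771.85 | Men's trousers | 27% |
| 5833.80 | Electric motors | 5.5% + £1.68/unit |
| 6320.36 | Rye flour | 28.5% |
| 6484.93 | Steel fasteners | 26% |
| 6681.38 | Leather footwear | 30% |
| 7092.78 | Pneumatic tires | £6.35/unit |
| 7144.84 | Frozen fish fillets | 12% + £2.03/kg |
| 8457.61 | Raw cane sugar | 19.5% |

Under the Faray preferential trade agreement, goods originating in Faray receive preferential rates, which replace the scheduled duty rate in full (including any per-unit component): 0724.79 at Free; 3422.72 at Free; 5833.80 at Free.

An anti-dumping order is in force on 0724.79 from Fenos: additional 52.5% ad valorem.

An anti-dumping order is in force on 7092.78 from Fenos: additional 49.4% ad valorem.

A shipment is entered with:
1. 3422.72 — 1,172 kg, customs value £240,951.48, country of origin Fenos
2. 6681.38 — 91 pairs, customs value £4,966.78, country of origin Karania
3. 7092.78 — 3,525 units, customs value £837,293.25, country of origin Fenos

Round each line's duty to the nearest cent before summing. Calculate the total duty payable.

£446,708.57

Line 1 (3422.72, Fenos, 1,172 kg, £240,951.48):
Base rate for 3422.72 is £7.86/kg.
3422.72 has an FTA preferential rate, but origin Fenos is not Faray; base rate stands.
Duty = 1,172 × £7.86 = £9,211.92.
Line 2 (6681.38, Karania, 91 pairs, £4,966.78):
Base rate for 6681.38 is 30%.
Duty = £4,966.78 × 30% = £1,490.03.
Line 3 (7092.78, Fenos, 3,525 units, £837,293.25):
Base rate for 7092.78 is £6.35/unit.
Additional duty on 7092.78 from Fenos: +49.4% ad valorem. Applied ad valorem rate = 49.4%.
Duty = £837,293.25 × 49.4% + 3,525 × £6.35 = £436,006.62.
Total = £9,211.92 + £1,490.03 + £436,006.62 = £446,708.57.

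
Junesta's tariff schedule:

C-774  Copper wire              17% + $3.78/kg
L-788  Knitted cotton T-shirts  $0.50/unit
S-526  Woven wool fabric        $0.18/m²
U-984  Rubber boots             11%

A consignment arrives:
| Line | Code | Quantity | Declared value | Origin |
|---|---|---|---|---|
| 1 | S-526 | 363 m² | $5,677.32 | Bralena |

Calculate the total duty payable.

Line 1 (S-526, Bralena, 363 m², $5,677.32):
Base rate for S-526 is $0.18/m².
Duty = 363 × $0.18 = $65.34.

$65.34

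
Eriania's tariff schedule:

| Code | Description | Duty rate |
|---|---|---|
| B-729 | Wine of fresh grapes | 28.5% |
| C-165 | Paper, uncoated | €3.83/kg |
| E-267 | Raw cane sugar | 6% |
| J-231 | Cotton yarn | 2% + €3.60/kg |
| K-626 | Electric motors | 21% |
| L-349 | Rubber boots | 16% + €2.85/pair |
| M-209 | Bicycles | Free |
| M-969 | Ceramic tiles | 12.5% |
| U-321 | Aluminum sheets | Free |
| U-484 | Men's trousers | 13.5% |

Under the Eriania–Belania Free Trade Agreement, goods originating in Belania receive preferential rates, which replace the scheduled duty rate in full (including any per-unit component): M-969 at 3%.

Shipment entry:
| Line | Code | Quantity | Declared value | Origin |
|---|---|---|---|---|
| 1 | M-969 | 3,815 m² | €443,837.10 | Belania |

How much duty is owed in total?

Line 1 (M-969, Belania, 3,815 m², €443,837.10):
Base rate for M-969 is 12.5%.
Origin Belania qualifies under the Eriania–Belania agreement and M-969 is covered: preferential rate 3% applies instead.
Duty = €443,837.10 × 3% = €13,315.11.

€13,315.11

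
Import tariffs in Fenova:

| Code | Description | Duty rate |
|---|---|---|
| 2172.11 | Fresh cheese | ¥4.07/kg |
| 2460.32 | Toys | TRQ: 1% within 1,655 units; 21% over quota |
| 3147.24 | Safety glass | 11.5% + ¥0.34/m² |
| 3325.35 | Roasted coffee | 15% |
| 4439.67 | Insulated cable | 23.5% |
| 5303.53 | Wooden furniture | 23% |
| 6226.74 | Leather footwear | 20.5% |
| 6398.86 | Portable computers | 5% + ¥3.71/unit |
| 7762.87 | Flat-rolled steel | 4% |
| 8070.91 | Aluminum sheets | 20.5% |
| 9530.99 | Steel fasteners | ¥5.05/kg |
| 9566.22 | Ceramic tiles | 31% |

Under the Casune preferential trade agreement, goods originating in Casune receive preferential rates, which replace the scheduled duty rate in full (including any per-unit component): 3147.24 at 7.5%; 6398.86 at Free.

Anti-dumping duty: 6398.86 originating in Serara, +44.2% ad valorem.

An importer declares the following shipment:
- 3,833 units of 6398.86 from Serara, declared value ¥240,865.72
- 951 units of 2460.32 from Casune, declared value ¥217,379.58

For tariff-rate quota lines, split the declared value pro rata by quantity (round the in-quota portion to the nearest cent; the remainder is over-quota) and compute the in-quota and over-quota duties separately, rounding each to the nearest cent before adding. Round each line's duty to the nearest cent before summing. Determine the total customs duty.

Line 1 (6398.86, Serara, 3,833 units, ¥240,865.72):
Base rate for 6398.86 is 5% + ¥3.71/unit.
6398.86 has an FTA preferential rate, but origin Serara is not Casune; base rate stands.
Additional duty on 6398.86 from Serara: +44.2%. Applied ad valorem rate: 5% + 44.2% = 49.2%.
Duty = ¥240,865.72 × 49.2% + 3,833 × ¥3.71 = ¥132,726.36.
Line 2 (2460.32, Casune, 951 units, ¥217,379.58):
Code 2460.32 is under a tariff-rate quota (threshold 1,655 units). Quantity 951 units is within the quota, so the in-quota rate 1% applies to the full value.
Duty = ¥217,379.58 × 1% = ¥2,173.80.
Total = ¥132,726.36 + ¥2,173.80 = ¥134,900.16.

¥134,900.16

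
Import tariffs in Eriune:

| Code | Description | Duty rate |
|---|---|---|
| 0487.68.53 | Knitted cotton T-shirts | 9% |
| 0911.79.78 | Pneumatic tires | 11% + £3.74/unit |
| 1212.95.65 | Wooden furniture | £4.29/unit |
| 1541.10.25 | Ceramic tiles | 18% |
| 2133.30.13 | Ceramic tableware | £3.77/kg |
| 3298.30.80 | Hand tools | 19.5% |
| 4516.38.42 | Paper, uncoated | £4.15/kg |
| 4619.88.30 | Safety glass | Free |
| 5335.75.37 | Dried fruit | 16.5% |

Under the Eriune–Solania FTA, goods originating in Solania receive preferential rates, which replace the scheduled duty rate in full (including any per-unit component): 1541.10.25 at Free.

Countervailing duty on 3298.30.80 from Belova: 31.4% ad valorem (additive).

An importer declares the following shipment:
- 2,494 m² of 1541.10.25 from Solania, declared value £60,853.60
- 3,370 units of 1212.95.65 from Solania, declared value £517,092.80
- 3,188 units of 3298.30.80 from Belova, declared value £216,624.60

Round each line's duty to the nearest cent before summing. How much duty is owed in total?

£124,719.22

Line 1 (1541.10.25, Solania, 2,494 m², £60,853.60):
Base rate for 1541.10.25 is 18%.
Origin Solania qualifies under the Eriune–Solania agreement and 1541.10.25 is covered: preferential rate Free applies instead.
Duty = £60,853.60 × 0% = £0.00.
Line 2 (1212.95.65, Solania, 3,370 units, £517,092.80):
Base rate for 1212.95.65 is £4.29/unit.
Origin Solania is the FTA partner but 1212.95.65 is not on the preference list; base rate stands.
Duty = 3,370 × £4.29 = £14,457.30.
Line 3 (3298.30.80, Belova, 3,188 units, £216,624.60):
Base rate for 3298.30.80 is 19.5%.
Additional duty on 3298.30.80 from Belova: +31.4%. Applied ad valorem rate: 19.5% + 31.4% = 50.9%.
Duty = £216,624.60 × 50.9% = £110,261.92.
Total = £0.00 + £14,457.30 + £110,261.92 = £124,719.22.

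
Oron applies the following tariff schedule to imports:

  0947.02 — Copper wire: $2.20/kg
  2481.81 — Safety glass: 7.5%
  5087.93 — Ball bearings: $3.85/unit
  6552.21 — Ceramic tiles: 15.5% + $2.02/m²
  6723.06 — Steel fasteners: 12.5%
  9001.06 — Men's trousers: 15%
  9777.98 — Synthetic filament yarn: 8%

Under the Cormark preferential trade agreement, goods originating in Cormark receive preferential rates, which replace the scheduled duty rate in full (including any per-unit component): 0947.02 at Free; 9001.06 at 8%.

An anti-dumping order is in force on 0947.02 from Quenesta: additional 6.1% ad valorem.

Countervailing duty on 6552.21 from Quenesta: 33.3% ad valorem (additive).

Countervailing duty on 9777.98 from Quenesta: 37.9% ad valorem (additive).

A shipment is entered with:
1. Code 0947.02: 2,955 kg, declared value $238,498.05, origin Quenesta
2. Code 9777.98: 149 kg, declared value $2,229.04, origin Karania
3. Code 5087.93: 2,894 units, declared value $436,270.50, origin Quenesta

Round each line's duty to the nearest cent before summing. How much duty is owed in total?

Line 1 (0947.02, Quenesta, 2,955 kg, $238,498.05):
Base rate for 0947.02 is $2.20/kg.
0947.02 has an FTA preferential rate, but origin Quenesta is not Cormark; base rate stands.
Additional duty on 0947.02 from Quenesta: +6.1% ad valorem. Applied ad valorem rate = 6.1%.
Duty = $238,498.05 × 6.1% + 2,955 × $2.20 = $21,049.38.
Line 2 (9777.98, Karania, 149 kg, $2,229.04):
Base rate for 9777.98 is 8%.
The additional-duty order on 9777.98 targets Quenesta, not Karania; it does not apply.
Duty = $2,229.04 × 8% = $178.32.
Line 3 (5087.93, Quenesta, 2,894 units, $436,270.50):
Base rate for 5087.93 is $3.85/unit.
Duty = 2,894 × $3.85 = $11,141.90.
Total = $21,049.38 + $178.32 + $11,141.90 = $32,369.60.

$32,369.60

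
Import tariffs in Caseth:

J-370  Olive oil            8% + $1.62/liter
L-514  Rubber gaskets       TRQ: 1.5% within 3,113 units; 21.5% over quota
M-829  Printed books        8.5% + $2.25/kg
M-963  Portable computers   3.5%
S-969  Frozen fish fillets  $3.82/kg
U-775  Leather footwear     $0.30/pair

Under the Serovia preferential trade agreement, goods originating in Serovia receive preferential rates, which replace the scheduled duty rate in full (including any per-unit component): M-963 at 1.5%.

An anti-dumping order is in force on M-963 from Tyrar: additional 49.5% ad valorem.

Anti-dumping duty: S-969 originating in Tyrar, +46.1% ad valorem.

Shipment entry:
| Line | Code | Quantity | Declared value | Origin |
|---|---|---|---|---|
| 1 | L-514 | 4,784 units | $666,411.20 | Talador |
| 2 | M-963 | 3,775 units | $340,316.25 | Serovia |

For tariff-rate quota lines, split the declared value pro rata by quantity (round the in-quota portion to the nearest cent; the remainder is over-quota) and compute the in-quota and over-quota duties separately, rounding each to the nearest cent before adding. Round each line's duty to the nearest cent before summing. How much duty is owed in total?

Line 1 (L-514, Talador, 4,784 units, $666,411.20):
Code L-514 is under a tariff-rate quota (threshold 3,113 units). In-quota: 3,113 units at 1.5%; over-quota: 1,671 units at 21.5%.
Pro-rata value split: in-quota = $666,411.20 × 3,113/4,784 = $433,640.90; over-quota = $666,411.20 − $433,640.90 = $232,770.30.
In-quota duty = $433,640.90 × 1.5% = $6,504.61. Over-quota duty = $232,770.30 × 21.5% = $50,045.61.
Line duty = $6,504.61 + $50,045.61 = $56,550.22.
Line 2 (M-963, Serovia, 3,775 units, $340,316.25):
Base rate for M-963 is 3.5%.
Origin Serovia qualifies under the Caseth–Serovia agreement and M-963 is covered: preferential rate 1.5% applies instead.
The additional-duty order on M-963 targets Tyrar, not Serovia; it does not apply.
Duty = $340,316.25 × 1.5% = $5,104.74.
Total = $56,550.22 + $5,104.74 = $61,654.96.

$61,654.96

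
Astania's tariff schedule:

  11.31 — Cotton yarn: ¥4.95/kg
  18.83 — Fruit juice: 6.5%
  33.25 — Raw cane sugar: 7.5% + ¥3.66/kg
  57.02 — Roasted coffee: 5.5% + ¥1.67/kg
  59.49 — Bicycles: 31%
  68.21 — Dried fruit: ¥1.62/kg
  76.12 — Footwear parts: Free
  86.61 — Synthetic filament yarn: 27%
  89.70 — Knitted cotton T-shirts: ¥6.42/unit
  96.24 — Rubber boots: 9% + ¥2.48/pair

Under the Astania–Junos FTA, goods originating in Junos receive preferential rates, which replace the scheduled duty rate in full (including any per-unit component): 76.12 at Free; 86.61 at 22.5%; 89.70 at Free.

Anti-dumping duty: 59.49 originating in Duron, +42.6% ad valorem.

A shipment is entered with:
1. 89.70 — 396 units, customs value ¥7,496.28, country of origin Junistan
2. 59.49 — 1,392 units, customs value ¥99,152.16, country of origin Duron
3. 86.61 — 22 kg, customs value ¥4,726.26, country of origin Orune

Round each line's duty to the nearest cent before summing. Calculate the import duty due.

Line 1 (89.70, Junistan, 396 units, ¥7,496.28):
Base rate for 89.70 is ¥6.42/unit.
89.70 has an FTA preferential rate, but origin Junistan is not Junos; base rate stands.
Duty = 396 × ¥6.42 = ¥2,542.32.
Line 2 (59.49, Duron, 1,392 units, ¥99,152.16):
Base rate for 59.49 is 31%.
Additional duty on 59.49 from Duron: +42.6%. Applied ad valorem rate: 31% + 42.6% = 73.6%.
Duty = ¥99,152.16 × 73.6% = ¥72,975.99.
Line 3 (86.61, Orune, 22 kg, ¥4,726.26):
Base rate for 86.61 is 27%.
86.61 has an FTA preferential rate, but origin Orune is not Junos; base rate stands.
Duty = ¥4,726.26 × 27% = ¥1,276.09.
Total = ¥2,542.32 + ¥72,975.99 + ¥1,276.09 = ¥76,794.40.

¥76,794.40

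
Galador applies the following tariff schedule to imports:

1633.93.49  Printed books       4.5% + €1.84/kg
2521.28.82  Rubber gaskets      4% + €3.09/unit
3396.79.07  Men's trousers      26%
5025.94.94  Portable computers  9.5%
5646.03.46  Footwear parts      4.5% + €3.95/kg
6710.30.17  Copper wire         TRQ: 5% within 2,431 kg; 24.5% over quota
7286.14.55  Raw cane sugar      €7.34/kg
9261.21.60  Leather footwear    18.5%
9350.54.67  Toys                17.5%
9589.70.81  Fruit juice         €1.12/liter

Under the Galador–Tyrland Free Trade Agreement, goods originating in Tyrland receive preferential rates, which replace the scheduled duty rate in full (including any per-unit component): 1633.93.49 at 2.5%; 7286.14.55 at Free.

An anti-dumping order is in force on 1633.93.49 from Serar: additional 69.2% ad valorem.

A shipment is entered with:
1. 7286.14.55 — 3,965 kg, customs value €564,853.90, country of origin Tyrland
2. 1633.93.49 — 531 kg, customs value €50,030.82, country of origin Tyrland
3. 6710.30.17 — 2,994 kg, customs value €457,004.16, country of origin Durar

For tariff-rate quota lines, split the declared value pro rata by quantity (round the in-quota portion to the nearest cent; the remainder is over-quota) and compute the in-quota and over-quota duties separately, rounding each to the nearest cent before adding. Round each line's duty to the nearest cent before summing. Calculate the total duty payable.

€40,858.56

Line 1 (7286.14.55, Tyrland, 3,965 kg, €564,853.90):
Base rate for 7286.14.55 is €7.34/kg.
Origin Tyrland qualifies under the Galador–Tyrland agreement and 7286.14.55 is covered: preferential rate Free applies instead.
Duty = €564,853.90 × 0% = €0.00.
Line 2 (1633.93.49, Tyrland, 531 kg, €50,030.82):
Base rate for 1633.93.49 is 4.5% + €1.84/kg.
Origin Tyrland qualifies under the Galador–Tyrland agreement and 1633.93.49 is covered: preferential rate 2.5% applies instead.
The additional-duty order on 1633.93.49 targets Serar, not Tyrland; it does not apply.
Duty = €50,030.82 × 2.5% = €1,250.77.
Line 3 (6710.30.17, Durar, 2,994 kg, €457,004.16):
Code 6710.30.17 is under a tariff-rate quota (threshold 2,431 kg). In-quota: 2,431 kg at 5%; over-quota: 563 kg at 24.5%.
Pro-rata value split: in-quota = €457,004.16 × 2,431/2,994 = €371,067.84; over-quota = €457,004.16 − €371,067.84 = €85,936.32.
In-quota duty = €371,067.84 × 5% = €18,553.39. Over-quota duty = €85,936.32 × 24.5% = €21,054.40.
Line duty = €18,553.39 + €21,054.40 = €39,607.79.
Total = €0.00 + €1,250.77 + €39,607.79 = €40,858.56.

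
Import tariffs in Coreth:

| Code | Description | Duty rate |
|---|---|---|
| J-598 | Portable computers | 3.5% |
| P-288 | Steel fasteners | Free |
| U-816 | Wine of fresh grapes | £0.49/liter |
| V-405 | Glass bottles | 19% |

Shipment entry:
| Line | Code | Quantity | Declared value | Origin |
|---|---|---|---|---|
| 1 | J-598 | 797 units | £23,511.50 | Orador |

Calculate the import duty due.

£822.90

Line 1 (J-598, Orador, 797 units, £23,511.50):
Base rate for J-598 is 3.5%.
Duty = £23,511.50 × 3.5% = £822.90.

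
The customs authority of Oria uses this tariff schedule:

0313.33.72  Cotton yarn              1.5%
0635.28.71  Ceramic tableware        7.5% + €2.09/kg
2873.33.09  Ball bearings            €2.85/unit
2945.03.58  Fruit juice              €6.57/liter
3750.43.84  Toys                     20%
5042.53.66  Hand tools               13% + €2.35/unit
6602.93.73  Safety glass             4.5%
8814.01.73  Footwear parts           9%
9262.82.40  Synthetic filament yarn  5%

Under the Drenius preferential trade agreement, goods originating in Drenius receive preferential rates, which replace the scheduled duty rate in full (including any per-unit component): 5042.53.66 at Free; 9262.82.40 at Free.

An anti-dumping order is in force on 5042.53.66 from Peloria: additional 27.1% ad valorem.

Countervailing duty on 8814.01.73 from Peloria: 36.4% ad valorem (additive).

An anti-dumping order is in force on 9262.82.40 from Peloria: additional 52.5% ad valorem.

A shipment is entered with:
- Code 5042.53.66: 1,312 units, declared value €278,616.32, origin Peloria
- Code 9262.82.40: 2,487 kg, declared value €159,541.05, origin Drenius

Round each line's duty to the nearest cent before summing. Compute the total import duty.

€114,808.34

Line 1 (5042.53.66, Peloria, 1,312 units, €278,616.32):
Base rate for 5042.53.66 is 13% + €2.35/unit.
5042.53.66 has an FTA preferential rate, but origin Peloria is not Drenius; base rate stands.
Additional duty on 5042.53.66 from Peloria: +27.1%. Applied ad valorem rate: 13% + 27.1% = 40.1%.
Duty = €278,616.32 × 40.1% + 1,312 × €2.35 = €114,808.34.
Line 2 (9262.82.40, Drenius, 2,487 kg, €159,541.05):
Base rate for 9262.82.40 is 5%.
Origin Drenius qualifies under the Oria–Drenius agreement and 9262.82.40 is covered: preferential rate Free applies instead.
The additional-duty order on 9262.82.40 targets Peloria, not Drenius; it does not apply.
Duty = €159,541.05 × 0% = €0.00.
Total = €114,808.34 + €0.00 = €114,808.34.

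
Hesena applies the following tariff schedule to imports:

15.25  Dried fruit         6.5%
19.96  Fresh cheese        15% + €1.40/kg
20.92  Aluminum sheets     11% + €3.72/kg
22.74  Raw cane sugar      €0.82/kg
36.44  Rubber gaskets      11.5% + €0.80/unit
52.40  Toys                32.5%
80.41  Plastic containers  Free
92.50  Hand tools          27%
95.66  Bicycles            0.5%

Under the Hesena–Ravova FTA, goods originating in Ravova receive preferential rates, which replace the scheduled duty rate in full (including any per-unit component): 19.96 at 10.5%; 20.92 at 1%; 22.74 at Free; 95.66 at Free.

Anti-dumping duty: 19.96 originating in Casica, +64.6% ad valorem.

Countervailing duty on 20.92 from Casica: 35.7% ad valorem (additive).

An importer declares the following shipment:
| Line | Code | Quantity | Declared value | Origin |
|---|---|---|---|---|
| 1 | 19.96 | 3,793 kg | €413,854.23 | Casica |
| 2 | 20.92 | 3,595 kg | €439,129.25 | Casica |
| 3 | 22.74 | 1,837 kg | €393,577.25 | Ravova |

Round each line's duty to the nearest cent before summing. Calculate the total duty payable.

Line 1 (19.96, Casica, 3,793 kg, €413,854.23):
Base rate for 19.96 is 15% + €1.40/kg.
19.96 has an FTA preferential rate, but origin Casica is not Ravova; base rate stands.
Additional duty on 19.96 from Casica: +64.6%. Applied ad valorem rate: 15% + 64.6% = 79.6%.
Duty = €413,854.23 × 79.6% + 3,793 × €1.40 = €334,738.17.
Line 2 (20.92, Casica, 3,595 kg, €439,129.25):
Base rate for 20.92 is 11% + €3.72/kg.
20.92 has an FTA preferential rate, but origin Casica is not Ravova; base rate stands.
Additional duty on 20.92 from Casica: +35.7%. Applied ad valorem rate: 11% + 35.7% = 46.7%.
Duty = €439,129.25 × 46.7% + 3,595 × €3.72 = €218,446.76.
Line 3 (22.74, Ravova, 1,837 kg, €393,577.25):
Base rate for 22.74 is €0.82/kg.
Origin Ravova qualifies under the Hesena–Ravova agreement and 22.74 is covered: preferential rate Free applies instead.
Duty = €393,577.25 × 0% = €0.00.
Total = €334,738.17 + €218,446.76 + €0.00 = €553,184.93.

€553,184.93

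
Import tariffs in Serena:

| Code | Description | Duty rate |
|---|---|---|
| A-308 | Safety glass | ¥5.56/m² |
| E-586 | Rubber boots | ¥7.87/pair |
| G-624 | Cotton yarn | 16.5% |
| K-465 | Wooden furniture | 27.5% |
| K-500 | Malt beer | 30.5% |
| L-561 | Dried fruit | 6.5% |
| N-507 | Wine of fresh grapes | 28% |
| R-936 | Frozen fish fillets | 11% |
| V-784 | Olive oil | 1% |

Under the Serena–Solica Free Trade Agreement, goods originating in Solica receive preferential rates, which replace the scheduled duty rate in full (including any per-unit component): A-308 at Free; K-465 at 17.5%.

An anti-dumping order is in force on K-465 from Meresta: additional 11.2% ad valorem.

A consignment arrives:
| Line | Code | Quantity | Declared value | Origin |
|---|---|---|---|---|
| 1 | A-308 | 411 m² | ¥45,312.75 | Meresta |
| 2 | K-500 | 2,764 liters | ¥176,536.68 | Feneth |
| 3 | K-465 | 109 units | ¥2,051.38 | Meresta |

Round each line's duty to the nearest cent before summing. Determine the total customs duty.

Line 1 (A-308, Meresta, 411 m², ¥45,312.75):
Base rate for A-308 is ¥5.56/m².
A-308 has an FTA preferential rate, but origin Meresta is not Solica; base rate stands.
Duty = 411 × ¥5.56 = ¥2,285.16.
Line 2 (K-500, Feneth, 2,764 liters, ¥176,536.68):
Base rate for K-500 is 30.5%.
Duty = ¥176,536.68 × 30.5% = ¥53,843.69.
Line 3 (K-465, Meresta, 109 units, ¥2,051.38):
Base rate for K-465 is 27.5%.
K-465 has an FTA preferential rate, but origin Meresta is not Solica; base rate stands.
Additional duty on K-465 from Meresta: +11.2%. Applied ad valorem rate: 27.5% + 11.2% = 38.7%.
Duty = ¥2,051.38 × 38.7% = ¥793.88.
Total = ¥2,285.16 + ¥53,843.69 + ¥793.88 = ¥56,922.73.

¥56,922.73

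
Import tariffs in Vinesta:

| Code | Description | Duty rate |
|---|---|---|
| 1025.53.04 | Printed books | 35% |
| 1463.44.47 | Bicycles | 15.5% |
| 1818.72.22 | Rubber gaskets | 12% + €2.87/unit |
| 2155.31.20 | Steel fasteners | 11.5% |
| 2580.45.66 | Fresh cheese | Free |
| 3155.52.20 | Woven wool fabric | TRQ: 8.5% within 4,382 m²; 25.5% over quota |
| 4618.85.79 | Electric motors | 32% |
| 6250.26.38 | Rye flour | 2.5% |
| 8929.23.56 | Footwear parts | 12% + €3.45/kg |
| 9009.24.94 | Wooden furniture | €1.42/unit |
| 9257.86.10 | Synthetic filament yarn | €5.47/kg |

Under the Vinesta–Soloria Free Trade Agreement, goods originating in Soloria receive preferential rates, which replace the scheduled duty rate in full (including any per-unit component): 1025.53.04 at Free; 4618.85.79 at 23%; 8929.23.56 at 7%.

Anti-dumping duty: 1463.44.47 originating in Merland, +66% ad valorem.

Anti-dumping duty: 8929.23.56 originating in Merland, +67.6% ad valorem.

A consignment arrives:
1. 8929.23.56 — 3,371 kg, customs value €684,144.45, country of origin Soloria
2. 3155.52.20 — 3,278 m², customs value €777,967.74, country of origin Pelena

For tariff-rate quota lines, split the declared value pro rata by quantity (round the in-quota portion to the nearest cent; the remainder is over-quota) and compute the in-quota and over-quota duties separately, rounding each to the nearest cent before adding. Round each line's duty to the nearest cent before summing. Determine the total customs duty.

€114,017.37

Line 1 (8929.23.56, Soloria, 3,371 kg, €684,144.45):
Base rate for 8929.23.56 is 12% + €3.45/kg.
Origin Soloria qualifies under the Vinesta–Soloria agreement and 8929.23.56 is covered: preferential rate 7% applies instead.
The additional-duty order on 8929.23.56 targets Merland, not Soloria; it does not apply.
Duty = €684,144.45 × 7% = €47,890.11.
Line 2 (3155.52.20, Pelena, 3,278 m², €777,967.74):
Code 3155.52.20 is under a tariff-rate quota (threshold 4,382 m²). Quantity 3,278 m² is within the quota, so the in-quota rate 8.5% applies to the full value.
Duty = €777,967.74 × 8.5% = €66,127.26.
Total = €47,890.11 + €66,127.26 = €114,017.37.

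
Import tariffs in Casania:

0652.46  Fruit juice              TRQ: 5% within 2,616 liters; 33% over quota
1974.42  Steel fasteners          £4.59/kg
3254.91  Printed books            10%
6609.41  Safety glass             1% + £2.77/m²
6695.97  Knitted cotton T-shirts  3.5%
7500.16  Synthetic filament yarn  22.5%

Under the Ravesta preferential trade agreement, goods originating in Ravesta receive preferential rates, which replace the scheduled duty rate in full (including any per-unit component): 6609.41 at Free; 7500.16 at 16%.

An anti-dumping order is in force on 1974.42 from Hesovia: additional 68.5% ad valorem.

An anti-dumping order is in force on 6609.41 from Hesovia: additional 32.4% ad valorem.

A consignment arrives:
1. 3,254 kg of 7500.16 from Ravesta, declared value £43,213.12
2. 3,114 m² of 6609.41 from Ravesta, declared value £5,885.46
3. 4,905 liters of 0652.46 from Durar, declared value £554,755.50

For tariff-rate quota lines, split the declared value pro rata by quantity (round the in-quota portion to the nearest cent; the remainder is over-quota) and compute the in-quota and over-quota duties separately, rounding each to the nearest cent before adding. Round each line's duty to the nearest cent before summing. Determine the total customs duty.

Line 1 (7500.16, Ravesta, 3,254 kg, £43,213.12):
Base rate for 7500.16 is 22.5%.
Origin Ravesta qualifies under the Casania–Ravesta agreement and 7500.16 is covered: preferential rate 16% applies instead.
Duty = £43,213.12 × 16% = £6,914.10.
Line 2 (6609.41, Ravesta, 3,114 m², £5,885.46):
Base rate for 6609.41 is 1% + £2.77/m².
Origin Ravesta qualifies under the Casania–Ravesta agreement and 6609.41 is covered: preferential rate Free applies instead.
The additional-duty order on 6609.41 targets Hesovia, not Ravesta; it does not apply.
Duty = £5,885.46 × 0% = £0.00.
Line 3 (0652.46, Durar, 4,905 liters, £554,755.50):
Code 0652.46 is under a tariff-rate quota (threshold 2,616 liters). In-quota: 2,616 liters at 5%; over-quota: 2,289 liters at 33%.
Pro-rata value split: in-quota = £554,755.50 × 2,616/4,905 = £295,869.60; over-quota = £554,755.50 − £295,869.60 = £258,885.90.
In-quota duty = £295,869.60 × 5% = £14,793.48. Over-quota duty = £258,885.90 × 33% = £85,432.35.
Line duty = £14,793.48 + £85,432.35 = £100,225.83.
Total = £6,914.10 + £0.00 + £100,225.83 = £107,139.93.

£107,139.93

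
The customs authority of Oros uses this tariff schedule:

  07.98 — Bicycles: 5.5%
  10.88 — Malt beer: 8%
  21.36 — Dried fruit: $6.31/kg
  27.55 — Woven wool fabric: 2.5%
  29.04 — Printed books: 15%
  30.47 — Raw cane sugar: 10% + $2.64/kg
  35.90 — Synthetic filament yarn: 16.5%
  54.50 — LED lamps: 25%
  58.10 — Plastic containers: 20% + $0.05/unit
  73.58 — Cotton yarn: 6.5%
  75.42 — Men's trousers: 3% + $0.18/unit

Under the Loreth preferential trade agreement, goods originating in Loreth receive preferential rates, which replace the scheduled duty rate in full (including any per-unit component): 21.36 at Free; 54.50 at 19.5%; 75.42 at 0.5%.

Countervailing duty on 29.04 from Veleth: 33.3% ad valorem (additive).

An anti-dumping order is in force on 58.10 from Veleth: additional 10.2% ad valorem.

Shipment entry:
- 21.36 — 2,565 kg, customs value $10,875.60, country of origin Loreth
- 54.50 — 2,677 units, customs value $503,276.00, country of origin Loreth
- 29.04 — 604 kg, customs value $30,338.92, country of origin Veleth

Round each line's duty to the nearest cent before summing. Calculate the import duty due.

Line 1 (21.36, Loreth, 2,565 kg, $10,875.60):
Base rate for 21.36 is $6.31/kg.
Origin Loreth qualifies under the Oros–Loreth agreement and 21.36 is covered: preferential rate Free applies instead.
Duty = $10,875.60 × 0% = $0.00.
Line 2 (54.50, Loreth, 2,677 units, $503,276.00):
Base rate for 54.50 is 25%.
Origin Loreth qualifies under the Oros–Loreth agreement and 54.50 is covered: preferential rate 19.5% applies instead.
Duty = $503,276.00 × 19.5% = $98,138.82.
Line 3 (29.04, Veleth, 604 kg, $30,338.92):
Base rate for 29.04 is 15%.
Additional duty on 29.04 from Veleth: +33.3%. Applied ad valorem rate: 15% + 33.3% = 48.3%.
Duty = $30,338.92 × 48.3% = $14,653.70.
Total = $0.00 + $98,138.82 + $14,653.70 = $112,792.52.

$112,792.52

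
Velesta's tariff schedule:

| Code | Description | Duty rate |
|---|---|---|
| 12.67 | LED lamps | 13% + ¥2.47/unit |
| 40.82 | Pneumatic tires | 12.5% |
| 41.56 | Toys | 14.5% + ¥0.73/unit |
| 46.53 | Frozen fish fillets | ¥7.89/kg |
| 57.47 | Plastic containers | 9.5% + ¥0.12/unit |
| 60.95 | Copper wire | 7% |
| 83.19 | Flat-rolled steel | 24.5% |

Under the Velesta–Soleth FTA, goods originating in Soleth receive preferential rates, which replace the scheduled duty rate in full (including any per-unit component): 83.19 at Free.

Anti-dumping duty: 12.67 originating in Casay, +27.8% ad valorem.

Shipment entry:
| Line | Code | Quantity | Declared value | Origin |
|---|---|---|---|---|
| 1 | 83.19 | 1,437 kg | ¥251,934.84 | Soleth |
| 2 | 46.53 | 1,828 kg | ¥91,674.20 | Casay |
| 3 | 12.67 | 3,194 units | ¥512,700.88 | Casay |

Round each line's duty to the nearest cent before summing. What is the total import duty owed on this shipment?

Line 1 (83.19, Soleth, 1,437 kg, ¥251,934.84):
Base rate for 83.19 is 24.5%.
Origin Soleth qualifies under the Velesta–Soleth agreement and 83.19 is covered: preferential rate Free applies instead.
Duty = ¥251,934.84 × 0% = ¥0.00.
Line 2 (46.53, Casay, 1,828 kg, ¥91,674.20):
Base rate for 46.53 is ¥7.89/kg.
Duty = 1,828 × ¥7.89 = ¥14,422.92.
Line 3 (12.67, Casay, 3,194 units, ¥512,700.88):
Base rate for 12.67 is 13% + ¥2.47/unit.
Additional duty on 12.67 from Casay: +27.8%. Applied ad valorem rate: 13% + 27.8% = 40.8%.
Duty = ¥512,700.88 × 40.8% + 3,194 × ¥2.47 = ¥217,071.14.
Total = ¥0.00 + ¥14,422.92 + ¥217,071.14 = ¥231,494.06.

¥231,494.06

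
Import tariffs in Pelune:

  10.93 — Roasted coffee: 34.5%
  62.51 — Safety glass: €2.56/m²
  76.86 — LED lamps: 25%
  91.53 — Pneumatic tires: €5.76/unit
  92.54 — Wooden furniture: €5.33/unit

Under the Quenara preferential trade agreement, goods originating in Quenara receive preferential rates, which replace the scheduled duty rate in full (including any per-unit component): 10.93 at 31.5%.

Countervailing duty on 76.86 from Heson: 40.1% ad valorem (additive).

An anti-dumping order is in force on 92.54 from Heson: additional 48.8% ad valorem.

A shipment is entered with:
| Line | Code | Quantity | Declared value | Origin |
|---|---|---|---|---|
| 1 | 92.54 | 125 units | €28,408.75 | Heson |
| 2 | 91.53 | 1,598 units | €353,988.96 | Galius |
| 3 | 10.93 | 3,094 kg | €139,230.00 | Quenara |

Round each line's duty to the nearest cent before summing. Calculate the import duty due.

€67,591.65

Line 1 (92.54, Heson, 125 units, €28,408.75):
Base rate for 92.54 is €5.33/unit.
Additional duty on 92.54 from Heson: +48.8% ad valorem. Applied ad valorem rate = 48.8%.
Duty = €28,408.75 × 48.8% + 125 × €5.33 = €14,529.72.
Line 2 (91.53, Galius, 1,598 units, €353,988.96):
Base rate for 91.53 is €5.76/unit.
Duty = 1,598 × €5.76 = €9,204.48.
Line 3 (10.93, Quenara, 3,094 kg, €139,230.00):
Base rate for 10.93 is 34.5%.
Origin Quenara qualifies under the Pelune–Quenara agreement and 10.93 is covered: preferential rate 31.5% applies instead.
Duty = €139,230.00 × 31.5% = €43,857.45.
Total = €14,529.72 + €9,204.48 + €43,857.45 = €67,591.65.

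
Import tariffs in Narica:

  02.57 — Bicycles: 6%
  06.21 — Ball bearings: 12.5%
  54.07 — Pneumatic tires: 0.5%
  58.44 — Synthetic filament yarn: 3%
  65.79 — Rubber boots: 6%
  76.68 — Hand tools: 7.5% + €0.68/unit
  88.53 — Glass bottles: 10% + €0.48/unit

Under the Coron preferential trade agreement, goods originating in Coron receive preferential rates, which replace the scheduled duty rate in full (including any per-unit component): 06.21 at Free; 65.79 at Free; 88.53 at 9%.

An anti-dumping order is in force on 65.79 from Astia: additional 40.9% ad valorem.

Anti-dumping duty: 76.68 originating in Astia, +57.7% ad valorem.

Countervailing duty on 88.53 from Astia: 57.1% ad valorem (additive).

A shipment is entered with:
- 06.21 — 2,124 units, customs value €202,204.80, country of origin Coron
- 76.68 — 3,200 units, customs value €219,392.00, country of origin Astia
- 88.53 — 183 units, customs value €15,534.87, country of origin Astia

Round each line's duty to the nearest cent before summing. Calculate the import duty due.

Line 1 (06.21, Coron, 2,124 units, €202,204.80):
Base rate for 06.21 is 12.5%.
Origin Coron qualifies under the Narica–Coron agreement and 06.21 is covered: preferential rate Free applies instead.
Duty = €202,204.80 × 0% = €0.00.
Line 2 (76.68, Astia, 3,200 units, €219,392.00):
Base rate for 76.68 is 7.5% + €0.68/unit.
Additional duty on 76.68 from Astia: +57.7%. Applied ad valorem rate: 7.5% + 57.7% = 65.2%.
Duty = €219,392.00 × 65.2% + 3,200 × €0.68 = €145,219.58.
Line 3 (88.53, Astia, 183 units, €15,534.87):
Base rate for 88.53 is 10% + €0.48/unit.
88.53 has an FTA preferential rate, but origin Astia is not Coron; base rate stands.
Additional duty on 88.53 from Astia: +57.1%. Applied ad valorem rate: 10% + 57.1% = 67.1%.
Duty = €15,534.87 × 67.1% + 183 × €0.48 = €10,511.74.
Total = €0.00 + €145,219.58 + €10,511.74 = €155,731.32.

€155,731.32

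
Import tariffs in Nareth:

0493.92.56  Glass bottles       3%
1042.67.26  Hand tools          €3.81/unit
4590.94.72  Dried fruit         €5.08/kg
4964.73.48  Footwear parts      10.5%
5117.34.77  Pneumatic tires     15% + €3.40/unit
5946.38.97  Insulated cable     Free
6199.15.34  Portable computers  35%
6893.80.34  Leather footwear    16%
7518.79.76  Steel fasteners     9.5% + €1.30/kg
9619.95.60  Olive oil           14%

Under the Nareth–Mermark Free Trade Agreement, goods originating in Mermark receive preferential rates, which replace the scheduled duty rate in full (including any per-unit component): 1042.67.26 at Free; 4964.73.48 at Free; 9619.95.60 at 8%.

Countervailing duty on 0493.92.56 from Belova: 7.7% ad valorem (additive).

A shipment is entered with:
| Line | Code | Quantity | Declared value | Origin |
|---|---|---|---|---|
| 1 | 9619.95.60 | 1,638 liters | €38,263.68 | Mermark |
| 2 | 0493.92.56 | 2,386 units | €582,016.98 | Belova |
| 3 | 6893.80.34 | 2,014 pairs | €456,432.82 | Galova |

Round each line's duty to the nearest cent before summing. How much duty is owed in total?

€138,366.16

Line 1 (9619.95.60, Mermark, 1,638 liters, €38,263.68):
Base rate for 9619.95.60 is 14%.
Origin Mermark qualifies under the Nareth–Mermark agreement and 9619.95.60 is covered: preferential rate 8% applies instead.
Duty = €38,263.68 × 8% = €3,061.09.
Line 2 (0493.92.56, Belova, 2,386 units, €582,016.98):
Base rate for 0493.92.56 is 3%.
Additional duty on 0493.92.56 from Belova: +7.7%. Applied ad valorem rate: 3% + 7.7% = 10.7%.
Duty = €582,016.98 × 10.7% = €62,275.82.
Line 3 (6893.80.34, Galova, 2,014 pairs, €456,432.82):
Base rate for 6893.80.34 is 16%.
Duty = €456,432.82 × 16% = €73,029.25.
Total = €3,061.09 + €62,275.82 + €73,029.25 = €138,366.16.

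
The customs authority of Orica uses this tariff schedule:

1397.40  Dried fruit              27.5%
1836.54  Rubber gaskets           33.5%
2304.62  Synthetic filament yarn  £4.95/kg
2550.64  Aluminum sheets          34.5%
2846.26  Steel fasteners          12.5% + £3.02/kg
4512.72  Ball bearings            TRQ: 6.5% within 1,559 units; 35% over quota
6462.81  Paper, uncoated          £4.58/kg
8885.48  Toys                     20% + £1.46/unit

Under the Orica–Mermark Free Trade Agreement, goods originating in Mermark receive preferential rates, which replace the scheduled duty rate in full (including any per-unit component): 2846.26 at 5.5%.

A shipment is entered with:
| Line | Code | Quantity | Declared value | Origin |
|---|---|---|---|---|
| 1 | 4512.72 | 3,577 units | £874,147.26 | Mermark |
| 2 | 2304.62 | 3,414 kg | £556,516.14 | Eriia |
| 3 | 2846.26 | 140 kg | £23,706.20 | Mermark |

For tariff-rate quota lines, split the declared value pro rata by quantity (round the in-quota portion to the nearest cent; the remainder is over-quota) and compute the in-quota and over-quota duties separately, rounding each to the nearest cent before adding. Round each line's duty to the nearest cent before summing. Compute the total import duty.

Line 1 (4512.72, Mermark, 3,577 units, £874,147.26):
Code 4512.72 is under a tariff-rate quota (threshold 1,559 units). In-quota: 1,559 units at 6.5%; over-quota: 2,018 units at 35%.
Pro-rata value split: in-quota = £874,147.26 × 1,559/3,577 = £380,988.42; over-quota = £874,147.26 − £380,988.42 = £493,158.84.
In-quota duty = £380,988.42 × 6.5% = £24,764.25. Over-quota duty = £493,158.84 × 35% = £172,605.59.
Line duty = £24,764.25 + £172,605.59 = £197,369.84.
Line 2 (2304.62, Eriia, 3,414 kg, £556,516.14):
Base rate for 2304.62 is £4.95/kg.
Duty = 3,414 × £4.95 = £16,899.30.
Line 3 (2846.26, Mermark, 140 kg, £23,706.20):
Base rate for 2846.26 is 12.5% + £3.02/kg.
Origin Mermark qualifies under the Orica–Mermark agreement and 2846.26 is covered: preferential rate 5.5% applies instead.
Duty = £23,706.20 × 5.5% = £1,303.84.
Total = £197,369.84 + £16,899.30 + £1,303.84 = £215,572.98.

£215,572.98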